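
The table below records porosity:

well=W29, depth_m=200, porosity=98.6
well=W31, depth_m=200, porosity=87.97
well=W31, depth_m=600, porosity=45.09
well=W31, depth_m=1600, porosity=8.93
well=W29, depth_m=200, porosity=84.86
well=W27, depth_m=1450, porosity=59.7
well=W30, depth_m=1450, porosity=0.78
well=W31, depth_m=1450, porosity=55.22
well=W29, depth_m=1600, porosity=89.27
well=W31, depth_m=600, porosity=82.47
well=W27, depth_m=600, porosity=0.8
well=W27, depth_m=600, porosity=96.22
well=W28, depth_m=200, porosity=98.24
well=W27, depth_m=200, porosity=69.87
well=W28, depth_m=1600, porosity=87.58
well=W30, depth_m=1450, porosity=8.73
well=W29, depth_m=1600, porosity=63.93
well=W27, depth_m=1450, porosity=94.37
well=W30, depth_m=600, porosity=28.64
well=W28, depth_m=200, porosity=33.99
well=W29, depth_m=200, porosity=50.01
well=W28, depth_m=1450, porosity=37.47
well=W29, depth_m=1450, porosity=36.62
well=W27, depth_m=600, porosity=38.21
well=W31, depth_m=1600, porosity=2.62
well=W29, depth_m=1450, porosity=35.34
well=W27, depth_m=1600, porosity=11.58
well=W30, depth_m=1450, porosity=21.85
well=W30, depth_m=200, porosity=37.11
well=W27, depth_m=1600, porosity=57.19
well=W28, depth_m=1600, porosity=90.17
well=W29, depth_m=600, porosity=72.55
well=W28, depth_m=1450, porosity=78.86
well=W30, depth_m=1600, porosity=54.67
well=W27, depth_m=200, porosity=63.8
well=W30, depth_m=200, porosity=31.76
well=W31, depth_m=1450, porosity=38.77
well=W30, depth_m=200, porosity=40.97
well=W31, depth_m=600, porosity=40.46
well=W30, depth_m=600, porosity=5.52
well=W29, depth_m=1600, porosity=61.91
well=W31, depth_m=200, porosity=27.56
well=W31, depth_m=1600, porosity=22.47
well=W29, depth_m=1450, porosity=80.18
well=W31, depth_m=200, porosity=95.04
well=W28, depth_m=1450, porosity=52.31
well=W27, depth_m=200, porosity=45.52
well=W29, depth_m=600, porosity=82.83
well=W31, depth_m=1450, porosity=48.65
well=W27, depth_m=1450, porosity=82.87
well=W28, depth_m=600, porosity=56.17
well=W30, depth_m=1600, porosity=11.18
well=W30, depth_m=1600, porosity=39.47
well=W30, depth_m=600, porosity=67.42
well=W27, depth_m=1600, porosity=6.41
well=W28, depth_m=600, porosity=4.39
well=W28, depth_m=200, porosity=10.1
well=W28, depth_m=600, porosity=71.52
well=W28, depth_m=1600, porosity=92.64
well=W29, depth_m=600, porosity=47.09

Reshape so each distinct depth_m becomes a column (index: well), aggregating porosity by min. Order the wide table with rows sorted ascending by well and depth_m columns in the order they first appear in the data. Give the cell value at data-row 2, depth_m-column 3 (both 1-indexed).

87.58

With rows sorted ascending by well, row 2 is well=W28. depth_m columns in first-appearance order: 200, 600, 1600, 1450; column 3 is 1600.
Long rows with well=W28, depth_m=1600: min(87.58, 90.17, 92.64) = 87.58.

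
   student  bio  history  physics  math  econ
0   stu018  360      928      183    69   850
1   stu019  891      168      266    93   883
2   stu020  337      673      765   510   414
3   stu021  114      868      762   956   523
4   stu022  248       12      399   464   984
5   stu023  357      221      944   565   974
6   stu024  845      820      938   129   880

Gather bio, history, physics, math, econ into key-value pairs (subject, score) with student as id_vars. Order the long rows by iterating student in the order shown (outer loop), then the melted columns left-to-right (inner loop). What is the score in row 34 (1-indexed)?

129

35 rows total (7 × 5). Row 34: index ⌊(34-1)/5⌋ = 6 into student → stu024; (34-1) mod 5 = 3 into the melted columns → math.
So row 34 is (stu024, math, 129); score = 129.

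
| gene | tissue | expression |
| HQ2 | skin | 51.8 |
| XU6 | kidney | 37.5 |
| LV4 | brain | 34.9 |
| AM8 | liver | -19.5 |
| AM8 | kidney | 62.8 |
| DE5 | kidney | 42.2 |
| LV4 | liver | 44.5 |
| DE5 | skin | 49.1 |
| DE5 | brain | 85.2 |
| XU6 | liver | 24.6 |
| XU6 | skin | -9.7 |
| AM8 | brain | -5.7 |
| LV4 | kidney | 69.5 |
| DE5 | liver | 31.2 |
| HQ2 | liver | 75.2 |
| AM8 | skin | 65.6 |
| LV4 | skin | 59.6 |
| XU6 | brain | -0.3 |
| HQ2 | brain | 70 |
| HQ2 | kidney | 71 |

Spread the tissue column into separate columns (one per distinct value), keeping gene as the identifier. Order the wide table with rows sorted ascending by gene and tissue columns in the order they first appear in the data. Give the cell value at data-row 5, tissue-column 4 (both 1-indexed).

With rows sorted ascending by gene, row 5 is gene=XU6. tissue columns in first-appearance order: skin, kidney, brain, liver; column 4 is liver.
Long rows with gene=XU6, tissue=liver: expression = 24.6.

24.6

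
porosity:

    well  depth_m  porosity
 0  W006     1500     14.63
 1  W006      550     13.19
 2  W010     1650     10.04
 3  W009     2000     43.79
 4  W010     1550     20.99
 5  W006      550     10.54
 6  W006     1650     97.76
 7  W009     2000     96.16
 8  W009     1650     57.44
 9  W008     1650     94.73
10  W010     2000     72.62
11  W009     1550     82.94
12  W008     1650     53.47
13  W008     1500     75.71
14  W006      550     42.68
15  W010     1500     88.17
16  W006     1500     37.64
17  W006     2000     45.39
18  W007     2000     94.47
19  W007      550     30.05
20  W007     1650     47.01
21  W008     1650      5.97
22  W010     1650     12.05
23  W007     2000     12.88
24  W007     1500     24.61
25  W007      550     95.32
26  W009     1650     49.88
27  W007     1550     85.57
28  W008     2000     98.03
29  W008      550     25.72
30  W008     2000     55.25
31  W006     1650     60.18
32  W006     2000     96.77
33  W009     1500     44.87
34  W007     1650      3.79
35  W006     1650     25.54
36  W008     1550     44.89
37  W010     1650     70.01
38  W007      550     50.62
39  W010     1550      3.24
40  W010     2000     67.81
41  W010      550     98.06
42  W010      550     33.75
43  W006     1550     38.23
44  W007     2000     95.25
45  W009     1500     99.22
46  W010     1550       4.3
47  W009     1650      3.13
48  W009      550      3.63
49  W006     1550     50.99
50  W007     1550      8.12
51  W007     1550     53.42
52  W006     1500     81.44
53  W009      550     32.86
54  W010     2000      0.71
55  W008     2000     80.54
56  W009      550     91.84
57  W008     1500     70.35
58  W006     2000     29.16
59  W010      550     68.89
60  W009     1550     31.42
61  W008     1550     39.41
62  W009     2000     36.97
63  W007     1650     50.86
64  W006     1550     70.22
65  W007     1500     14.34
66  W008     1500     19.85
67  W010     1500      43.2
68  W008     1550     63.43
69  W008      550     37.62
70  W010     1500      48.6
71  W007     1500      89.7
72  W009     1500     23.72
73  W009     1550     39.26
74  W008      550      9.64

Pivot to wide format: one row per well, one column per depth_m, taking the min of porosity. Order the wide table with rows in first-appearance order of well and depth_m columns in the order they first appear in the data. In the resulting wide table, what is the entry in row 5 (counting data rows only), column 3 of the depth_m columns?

With rows in first-appearance order of well, row 5 is well=W007. depth_m columns in first-appearance order: 1500, 550, 1650, 2000, 1550; column 3 is 1650.
Long rows with well=W007, depth_m=1650: min(47.01, 3.79, 50.86) = 3.79.

3.79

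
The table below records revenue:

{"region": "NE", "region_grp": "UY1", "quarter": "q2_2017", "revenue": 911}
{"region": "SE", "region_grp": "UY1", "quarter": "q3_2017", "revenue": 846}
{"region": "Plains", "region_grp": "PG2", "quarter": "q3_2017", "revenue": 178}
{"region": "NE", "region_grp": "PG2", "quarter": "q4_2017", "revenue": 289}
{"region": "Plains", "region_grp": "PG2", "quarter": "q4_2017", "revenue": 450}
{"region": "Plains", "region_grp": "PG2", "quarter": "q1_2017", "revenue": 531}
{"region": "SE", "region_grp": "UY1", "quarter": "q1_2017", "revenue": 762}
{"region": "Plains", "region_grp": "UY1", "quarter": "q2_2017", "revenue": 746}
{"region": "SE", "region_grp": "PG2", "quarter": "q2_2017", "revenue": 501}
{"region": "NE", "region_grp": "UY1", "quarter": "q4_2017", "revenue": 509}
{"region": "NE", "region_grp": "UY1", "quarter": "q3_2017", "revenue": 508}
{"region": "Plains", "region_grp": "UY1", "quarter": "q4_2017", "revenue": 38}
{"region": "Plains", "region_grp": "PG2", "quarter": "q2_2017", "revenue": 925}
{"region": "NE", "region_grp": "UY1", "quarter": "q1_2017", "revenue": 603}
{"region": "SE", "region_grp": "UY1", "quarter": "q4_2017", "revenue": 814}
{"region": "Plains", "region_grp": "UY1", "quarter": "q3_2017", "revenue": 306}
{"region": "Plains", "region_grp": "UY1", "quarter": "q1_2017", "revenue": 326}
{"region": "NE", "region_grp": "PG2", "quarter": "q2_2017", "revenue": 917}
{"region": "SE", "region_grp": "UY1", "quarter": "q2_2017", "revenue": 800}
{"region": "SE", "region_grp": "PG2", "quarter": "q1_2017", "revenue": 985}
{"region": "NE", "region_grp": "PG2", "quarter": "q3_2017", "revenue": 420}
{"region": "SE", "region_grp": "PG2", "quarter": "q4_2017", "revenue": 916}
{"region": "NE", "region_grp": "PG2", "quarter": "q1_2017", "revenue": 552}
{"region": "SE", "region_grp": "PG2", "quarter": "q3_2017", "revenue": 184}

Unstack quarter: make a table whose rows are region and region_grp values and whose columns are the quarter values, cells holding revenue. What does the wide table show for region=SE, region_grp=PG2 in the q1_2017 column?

985

Wide layout: rows indexed by region and region_grp, columns are the 4 distinct quarter values (q2_2017, q3_2017, q4_2017, q1_2017).
Cell (region=SE, region_grp=PG2, quarter=q1_2017) draws from the long row where region=SE, region_grp=PG2 and quarter=q1_2017, which has revenue=985.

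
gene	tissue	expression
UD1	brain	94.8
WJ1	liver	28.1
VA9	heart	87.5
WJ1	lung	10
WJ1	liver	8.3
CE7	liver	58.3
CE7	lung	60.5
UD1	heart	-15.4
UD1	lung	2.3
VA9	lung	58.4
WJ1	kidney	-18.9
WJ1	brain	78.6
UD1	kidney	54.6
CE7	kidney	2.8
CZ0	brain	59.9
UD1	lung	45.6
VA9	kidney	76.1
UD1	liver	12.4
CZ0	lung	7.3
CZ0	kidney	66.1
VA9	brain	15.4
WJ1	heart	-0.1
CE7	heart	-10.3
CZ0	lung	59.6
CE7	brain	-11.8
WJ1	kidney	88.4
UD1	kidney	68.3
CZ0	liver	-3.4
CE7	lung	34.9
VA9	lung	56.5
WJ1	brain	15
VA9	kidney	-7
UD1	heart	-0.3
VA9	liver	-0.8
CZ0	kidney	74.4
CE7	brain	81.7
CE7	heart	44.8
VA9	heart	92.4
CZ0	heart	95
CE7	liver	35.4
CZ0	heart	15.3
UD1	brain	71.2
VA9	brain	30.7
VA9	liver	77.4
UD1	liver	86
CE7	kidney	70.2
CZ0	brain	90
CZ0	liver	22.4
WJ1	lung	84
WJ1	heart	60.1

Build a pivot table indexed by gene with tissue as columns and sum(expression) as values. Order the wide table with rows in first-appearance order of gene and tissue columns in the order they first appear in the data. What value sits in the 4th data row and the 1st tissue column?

With rows in first-appearance order of gene, row 4 is gene=CE7. tissue columns in first-appearance order: brain, liver, heart, lung, kidney; column 1 is brain.
Long rows with gene=CE7, tissue=brain: -11.8 + 81.7 = 69.9.

69.9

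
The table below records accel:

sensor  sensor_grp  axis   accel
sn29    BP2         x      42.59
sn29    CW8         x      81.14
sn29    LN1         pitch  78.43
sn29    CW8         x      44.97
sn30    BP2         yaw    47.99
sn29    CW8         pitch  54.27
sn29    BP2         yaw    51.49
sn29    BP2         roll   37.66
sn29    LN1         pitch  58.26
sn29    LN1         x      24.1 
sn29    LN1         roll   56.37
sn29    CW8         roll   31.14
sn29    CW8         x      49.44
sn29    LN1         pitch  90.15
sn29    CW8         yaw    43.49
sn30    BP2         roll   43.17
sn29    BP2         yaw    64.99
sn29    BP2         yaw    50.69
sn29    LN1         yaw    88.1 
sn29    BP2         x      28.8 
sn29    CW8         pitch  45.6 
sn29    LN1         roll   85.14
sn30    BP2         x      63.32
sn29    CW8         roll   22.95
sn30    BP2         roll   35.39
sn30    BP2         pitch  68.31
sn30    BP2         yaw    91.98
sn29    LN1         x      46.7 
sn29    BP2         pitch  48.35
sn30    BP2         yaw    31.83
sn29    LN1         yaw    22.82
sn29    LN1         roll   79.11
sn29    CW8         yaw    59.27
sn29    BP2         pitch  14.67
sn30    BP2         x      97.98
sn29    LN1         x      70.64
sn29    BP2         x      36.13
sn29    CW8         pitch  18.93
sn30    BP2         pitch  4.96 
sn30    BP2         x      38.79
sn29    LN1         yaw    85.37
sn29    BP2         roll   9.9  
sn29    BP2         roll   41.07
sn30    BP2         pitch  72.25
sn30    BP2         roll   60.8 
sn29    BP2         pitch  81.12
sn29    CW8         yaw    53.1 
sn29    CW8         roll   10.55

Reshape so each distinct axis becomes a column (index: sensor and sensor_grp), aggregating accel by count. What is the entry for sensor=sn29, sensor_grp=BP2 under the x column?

Rows with sensor=sn29, sensor_grp=BP2 and axis=x: accel values are 42.59, 28.8, 36.13.
3 rows match — count = 3.

3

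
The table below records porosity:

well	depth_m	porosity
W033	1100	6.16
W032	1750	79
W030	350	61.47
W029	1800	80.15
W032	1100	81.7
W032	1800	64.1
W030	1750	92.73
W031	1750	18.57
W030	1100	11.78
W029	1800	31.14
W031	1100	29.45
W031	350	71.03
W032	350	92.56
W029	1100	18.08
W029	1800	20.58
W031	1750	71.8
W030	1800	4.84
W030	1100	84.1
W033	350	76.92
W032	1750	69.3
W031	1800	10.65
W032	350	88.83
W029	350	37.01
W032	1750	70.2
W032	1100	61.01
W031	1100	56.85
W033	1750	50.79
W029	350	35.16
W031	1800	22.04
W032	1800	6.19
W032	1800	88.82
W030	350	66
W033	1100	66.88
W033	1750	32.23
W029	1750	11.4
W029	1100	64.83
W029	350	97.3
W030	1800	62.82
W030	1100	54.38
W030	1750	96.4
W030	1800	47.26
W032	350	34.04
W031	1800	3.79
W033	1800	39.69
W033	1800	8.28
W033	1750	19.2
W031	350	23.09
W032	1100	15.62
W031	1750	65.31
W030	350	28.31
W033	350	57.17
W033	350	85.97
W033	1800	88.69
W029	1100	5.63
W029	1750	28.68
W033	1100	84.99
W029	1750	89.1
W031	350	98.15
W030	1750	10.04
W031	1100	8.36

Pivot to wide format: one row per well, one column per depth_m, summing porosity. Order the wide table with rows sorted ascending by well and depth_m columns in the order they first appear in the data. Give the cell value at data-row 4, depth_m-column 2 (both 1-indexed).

218.5

With rows sorted ascending by well, row 4 is well=W032. depth_m columns in first-appearance order: 1100, 1750, 350, 1800; column 2 is 1750.
Long rows with well=W032, depth_m=1750: 79 + 69.3 + 70.2 = 218.5.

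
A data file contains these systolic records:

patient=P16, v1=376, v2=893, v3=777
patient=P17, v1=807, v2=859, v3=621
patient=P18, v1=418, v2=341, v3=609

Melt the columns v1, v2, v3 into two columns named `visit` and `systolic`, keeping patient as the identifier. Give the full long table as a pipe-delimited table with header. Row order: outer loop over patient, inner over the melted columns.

Each (patient, column) pair becomes one row: 3 × 3 = 9 rows.
For example, (P16, v1) → systolic=376.

| patient | visit | systolic |
| P16 | v1 | 376 |
| P16 | v2 | 893 |
| P16 | v3 | 777 |
| P17 | v1 | 807 |
| P17 | v2 | 859 |
| P17 | v3 | 621 |
| P18 | v1 | 418 |
| P18 | v2 | 341 |
| P18 | v3 | 609 |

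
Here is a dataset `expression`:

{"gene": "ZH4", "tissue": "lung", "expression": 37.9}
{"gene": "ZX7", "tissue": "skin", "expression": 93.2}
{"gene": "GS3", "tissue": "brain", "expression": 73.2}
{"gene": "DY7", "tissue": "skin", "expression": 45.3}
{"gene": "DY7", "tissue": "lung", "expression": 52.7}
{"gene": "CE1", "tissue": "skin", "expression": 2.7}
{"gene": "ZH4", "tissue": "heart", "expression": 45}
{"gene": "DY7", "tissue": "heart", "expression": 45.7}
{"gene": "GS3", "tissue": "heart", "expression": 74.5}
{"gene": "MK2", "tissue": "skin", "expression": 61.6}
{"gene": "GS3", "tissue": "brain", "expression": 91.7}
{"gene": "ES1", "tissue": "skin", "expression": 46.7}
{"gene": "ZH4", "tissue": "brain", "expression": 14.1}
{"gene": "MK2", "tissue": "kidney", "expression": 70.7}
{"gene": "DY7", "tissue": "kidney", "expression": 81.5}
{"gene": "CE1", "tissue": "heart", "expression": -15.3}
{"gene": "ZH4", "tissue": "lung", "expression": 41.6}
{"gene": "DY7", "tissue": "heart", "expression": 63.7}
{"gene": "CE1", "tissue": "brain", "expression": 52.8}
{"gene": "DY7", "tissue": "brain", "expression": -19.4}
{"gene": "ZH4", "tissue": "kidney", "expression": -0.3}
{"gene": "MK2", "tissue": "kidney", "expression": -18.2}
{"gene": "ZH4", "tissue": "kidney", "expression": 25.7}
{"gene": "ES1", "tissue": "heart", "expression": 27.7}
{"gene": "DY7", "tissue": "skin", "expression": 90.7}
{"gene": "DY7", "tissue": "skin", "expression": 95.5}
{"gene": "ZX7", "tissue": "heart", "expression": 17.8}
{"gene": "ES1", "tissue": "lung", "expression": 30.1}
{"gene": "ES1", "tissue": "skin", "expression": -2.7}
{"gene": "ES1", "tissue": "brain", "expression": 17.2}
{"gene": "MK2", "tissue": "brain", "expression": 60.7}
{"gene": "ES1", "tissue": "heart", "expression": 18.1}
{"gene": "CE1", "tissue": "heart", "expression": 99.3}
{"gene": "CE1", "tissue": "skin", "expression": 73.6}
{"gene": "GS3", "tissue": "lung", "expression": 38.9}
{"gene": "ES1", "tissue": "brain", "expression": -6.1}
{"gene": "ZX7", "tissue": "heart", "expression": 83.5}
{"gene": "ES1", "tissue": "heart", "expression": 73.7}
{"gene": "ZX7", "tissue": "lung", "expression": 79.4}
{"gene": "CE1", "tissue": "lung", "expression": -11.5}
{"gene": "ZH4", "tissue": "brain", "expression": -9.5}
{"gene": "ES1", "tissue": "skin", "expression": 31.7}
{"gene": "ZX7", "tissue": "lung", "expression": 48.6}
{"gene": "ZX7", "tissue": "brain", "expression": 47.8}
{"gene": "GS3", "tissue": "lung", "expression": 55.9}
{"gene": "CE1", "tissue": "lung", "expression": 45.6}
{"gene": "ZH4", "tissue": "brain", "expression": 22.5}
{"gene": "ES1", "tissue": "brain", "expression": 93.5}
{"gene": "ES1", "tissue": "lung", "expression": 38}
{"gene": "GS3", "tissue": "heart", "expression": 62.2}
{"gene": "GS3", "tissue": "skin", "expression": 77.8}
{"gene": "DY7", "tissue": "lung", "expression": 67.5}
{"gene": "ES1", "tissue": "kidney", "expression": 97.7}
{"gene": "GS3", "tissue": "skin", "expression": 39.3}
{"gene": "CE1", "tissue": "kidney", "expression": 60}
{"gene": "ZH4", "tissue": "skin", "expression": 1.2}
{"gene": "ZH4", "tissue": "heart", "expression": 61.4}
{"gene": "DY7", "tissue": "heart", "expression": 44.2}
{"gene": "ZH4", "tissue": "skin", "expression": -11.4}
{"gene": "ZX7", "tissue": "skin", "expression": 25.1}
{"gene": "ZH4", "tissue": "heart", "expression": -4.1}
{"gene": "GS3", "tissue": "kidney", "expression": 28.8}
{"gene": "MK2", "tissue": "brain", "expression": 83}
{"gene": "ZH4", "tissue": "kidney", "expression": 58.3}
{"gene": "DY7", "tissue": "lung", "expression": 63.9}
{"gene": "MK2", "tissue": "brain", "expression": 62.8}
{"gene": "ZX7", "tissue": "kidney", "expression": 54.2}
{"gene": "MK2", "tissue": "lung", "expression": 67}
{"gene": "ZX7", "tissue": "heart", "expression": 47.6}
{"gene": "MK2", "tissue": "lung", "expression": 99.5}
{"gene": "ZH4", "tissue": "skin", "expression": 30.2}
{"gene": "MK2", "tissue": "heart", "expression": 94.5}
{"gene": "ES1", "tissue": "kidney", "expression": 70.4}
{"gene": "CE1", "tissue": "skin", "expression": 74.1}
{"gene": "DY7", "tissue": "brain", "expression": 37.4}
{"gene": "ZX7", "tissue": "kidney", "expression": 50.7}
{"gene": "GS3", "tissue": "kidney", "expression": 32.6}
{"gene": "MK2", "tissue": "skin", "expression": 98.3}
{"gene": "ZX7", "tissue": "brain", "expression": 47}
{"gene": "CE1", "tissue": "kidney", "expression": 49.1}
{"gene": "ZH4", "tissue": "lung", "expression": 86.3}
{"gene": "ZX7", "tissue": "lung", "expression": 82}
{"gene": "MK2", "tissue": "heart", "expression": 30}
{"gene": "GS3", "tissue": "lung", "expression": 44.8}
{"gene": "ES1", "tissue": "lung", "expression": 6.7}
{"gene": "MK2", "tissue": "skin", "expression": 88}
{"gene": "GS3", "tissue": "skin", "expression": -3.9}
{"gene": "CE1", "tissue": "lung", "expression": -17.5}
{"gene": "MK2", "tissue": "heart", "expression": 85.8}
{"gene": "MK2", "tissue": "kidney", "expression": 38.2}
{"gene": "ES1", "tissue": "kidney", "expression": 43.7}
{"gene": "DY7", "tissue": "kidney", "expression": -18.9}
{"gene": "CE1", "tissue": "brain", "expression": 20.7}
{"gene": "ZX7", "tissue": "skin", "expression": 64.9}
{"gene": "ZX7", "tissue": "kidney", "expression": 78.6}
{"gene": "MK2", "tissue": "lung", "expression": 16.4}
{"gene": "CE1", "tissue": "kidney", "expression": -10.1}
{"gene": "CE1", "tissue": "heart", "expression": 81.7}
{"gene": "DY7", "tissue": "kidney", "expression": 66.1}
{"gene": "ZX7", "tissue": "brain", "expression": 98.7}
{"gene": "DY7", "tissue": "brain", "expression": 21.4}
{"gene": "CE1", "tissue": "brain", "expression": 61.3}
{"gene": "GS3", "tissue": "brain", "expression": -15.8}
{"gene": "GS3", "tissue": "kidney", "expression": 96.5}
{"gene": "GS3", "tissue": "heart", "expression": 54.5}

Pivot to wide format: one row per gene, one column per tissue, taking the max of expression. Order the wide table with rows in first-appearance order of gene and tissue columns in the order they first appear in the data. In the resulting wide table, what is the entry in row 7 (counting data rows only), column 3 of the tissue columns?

With rows in first-appearance order of gene, row 7 is gene=ES1. tissue columns in first-appearance order: lung, skin, brain, heart, kidney; column 3 is brain.
Long rows with gene=ES1, tissue=brain: max(17.2, -6.1, 93.5) = 93.5.

93.5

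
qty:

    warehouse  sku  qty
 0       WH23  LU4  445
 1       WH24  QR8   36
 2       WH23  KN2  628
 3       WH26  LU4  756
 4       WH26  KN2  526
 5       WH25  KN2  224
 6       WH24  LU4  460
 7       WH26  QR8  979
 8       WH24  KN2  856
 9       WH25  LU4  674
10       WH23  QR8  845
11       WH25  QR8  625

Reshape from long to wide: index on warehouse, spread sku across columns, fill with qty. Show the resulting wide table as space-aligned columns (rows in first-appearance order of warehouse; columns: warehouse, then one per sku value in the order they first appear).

Columns: warehouse plus the 3 distinct sku values (LU4, QR8, KN2).
For example, row WH23 column LU4 takes qty=445 from the long row (WH23, LU4).

warehouse  LU4  QR8  KN2
WH23       445  845  628
WH24       460  36   856
WH26       756  979  526
WH25       674  625  224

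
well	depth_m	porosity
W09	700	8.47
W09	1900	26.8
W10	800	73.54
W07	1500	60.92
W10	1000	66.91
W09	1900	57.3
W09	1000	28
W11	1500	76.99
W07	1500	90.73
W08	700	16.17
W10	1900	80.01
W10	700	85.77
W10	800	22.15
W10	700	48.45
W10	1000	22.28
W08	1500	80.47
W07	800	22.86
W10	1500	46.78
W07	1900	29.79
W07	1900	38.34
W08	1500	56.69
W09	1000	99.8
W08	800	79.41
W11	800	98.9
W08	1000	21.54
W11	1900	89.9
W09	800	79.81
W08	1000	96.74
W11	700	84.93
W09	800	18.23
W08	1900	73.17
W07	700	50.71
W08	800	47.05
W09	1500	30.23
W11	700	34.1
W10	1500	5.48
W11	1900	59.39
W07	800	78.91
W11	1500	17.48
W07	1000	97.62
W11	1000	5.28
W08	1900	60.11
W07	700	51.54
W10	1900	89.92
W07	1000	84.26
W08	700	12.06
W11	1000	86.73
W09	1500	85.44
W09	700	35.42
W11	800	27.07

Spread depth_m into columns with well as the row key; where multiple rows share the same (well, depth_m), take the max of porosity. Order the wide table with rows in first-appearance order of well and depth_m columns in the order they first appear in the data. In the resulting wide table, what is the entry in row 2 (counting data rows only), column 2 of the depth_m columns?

With rows in first-appearance order of well, row 2 is well=W10. depth_m columns in first-appearance order: 700, 1900, 800, 1500, 1000; column 2 is 1900.
Long rows with well=W10, depth_m=1900: max(80.01, 89.92) = 89.92.

89.92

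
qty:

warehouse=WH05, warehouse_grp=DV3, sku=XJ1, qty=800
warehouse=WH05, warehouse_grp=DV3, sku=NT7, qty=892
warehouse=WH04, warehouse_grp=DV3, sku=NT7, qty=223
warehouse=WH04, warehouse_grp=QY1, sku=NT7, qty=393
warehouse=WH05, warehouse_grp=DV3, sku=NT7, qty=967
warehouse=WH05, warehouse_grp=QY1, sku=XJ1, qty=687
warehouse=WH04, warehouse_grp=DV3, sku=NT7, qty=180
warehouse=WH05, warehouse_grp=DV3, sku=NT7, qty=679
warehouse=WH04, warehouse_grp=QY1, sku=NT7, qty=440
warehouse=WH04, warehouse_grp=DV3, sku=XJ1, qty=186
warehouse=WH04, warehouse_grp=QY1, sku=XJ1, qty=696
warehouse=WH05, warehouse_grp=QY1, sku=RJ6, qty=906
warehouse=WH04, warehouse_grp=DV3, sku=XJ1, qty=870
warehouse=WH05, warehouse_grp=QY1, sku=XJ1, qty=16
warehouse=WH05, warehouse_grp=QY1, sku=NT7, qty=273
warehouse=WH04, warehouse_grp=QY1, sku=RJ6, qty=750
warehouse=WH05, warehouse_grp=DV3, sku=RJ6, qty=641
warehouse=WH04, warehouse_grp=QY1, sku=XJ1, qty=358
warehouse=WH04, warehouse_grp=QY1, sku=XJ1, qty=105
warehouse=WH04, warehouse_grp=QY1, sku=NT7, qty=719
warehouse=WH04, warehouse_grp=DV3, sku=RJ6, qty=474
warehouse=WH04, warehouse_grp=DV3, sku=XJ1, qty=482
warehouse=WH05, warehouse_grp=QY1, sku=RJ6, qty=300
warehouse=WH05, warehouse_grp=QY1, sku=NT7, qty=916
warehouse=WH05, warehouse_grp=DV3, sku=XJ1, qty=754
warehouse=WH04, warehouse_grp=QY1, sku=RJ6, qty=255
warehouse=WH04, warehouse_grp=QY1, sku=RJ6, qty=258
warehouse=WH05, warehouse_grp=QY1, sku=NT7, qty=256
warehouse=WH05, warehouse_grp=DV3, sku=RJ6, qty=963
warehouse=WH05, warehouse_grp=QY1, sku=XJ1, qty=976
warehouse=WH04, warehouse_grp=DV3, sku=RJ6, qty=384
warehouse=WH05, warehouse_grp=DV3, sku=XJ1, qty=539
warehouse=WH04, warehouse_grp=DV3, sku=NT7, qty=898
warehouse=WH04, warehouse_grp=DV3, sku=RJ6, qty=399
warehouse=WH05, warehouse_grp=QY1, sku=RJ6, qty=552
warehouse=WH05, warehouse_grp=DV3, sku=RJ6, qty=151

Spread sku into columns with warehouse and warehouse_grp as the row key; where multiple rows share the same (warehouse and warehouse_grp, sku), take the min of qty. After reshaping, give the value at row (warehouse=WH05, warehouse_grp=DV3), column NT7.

Rows with warehouse=WH05, warehouse_grp=DV3 and sku=NT7: qty values are 892, 967, 679.
min(892, 967, 679) = 679.

679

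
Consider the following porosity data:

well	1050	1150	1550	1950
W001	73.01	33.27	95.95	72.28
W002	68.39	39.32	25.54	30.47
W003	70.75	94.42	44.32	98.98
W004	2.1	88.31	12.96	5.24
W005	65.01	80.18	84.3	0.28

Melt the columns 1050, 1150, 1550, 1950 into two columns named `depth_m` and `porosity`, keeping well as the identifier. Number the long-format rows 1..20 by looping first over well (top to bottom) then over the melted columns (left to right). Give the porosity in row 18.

20 rows total (5 × 4). Row 18: index ⌊(18-1)/4⌋ = 4 into well → W005; (18-1) mod 4 = 1 into the melted columns → 1150.
So row 18 is (W005, 1150, 80.18); porosity = 80.18.

80.18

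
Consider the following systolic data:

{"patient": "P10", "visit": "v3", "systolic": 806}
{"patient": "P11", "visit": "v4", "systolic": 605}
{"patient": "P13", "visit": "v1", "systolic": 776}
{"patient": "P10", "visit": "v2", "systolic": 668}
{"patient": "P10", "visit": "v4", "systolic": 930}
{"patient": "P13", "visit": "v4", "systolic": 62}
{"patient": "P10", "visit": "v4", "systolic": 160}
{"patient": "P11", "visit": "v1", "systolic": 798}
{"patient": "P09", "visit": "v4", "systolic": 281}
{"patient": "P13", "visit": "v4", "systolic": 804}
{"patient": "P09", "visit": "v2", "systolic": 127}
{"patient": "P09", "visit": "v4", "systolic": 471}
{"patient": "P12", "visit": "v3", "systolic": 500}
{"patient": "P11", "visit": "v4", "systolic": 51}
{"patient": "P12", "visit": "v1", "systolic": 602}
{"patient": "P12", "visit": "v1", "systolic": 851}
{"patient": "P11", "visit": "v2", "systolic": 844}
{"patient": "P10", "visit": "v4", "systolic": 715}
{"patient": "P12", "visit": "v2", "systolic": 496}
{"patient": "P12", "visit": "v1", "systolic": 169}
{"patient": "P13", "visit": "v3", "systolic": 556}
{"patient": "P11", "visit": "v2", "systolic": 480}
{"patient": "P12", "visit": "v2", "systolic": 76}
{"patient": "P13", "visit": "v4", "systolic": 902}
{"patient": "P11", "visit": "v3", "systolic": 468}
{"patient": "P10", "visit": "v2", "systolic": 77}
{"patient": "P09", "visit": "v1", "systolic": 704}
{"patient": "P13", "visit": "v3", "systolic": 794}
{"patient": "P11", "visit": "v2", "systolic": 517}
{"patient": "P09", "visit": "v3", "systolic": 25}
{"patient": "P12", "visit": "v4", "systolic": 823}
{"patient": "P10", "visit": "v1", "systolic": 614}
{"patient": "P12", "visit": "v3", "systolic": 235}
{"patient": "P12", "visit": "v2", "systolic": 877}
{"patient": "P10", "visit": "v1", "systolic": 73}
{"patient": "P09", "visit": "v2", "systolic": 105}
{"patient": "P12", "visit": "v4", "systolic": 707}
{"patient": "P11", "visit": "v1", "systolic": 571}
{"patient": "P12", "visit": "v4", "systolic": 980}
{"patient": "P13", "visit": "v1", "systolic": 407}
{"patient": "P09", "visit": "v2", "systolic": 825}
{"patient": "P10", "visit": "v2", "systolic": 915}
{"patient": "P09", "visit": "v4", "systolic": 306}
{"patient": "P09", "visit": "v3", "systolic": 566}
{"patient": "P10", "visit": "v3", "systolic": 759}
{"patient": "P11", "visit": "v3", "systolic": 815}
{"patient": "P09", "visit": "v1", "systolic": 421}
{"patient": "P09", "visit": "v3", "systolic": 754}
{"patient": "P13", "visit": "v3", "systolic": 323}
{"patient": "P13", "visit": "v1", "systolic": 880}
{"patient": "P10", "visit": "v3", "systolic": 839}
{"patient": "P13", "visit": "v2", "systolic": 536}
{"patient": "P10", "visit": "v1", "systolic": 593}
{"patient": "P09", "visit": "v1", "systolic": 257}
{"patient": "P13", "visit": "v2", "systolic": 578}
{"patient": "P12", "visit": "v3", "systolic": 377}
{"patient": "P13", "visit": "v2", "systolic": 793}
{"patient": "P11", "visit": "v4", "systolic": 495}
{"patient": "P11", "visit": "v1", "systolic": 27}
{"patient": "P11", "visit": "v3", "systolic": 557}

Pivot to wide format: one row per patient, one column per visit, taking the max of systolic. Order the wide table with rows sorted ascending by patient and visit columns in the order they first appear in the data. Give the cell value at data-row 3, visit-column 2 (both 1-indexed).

With rows sorted ascending by patient, row 3 is patient=P11. visit columns in first-appearance order: v3, v4, v1, v2; column 2 is v4.
Long rows with patient=P11, visit=v4: max(605, 51, 495) = 605.

605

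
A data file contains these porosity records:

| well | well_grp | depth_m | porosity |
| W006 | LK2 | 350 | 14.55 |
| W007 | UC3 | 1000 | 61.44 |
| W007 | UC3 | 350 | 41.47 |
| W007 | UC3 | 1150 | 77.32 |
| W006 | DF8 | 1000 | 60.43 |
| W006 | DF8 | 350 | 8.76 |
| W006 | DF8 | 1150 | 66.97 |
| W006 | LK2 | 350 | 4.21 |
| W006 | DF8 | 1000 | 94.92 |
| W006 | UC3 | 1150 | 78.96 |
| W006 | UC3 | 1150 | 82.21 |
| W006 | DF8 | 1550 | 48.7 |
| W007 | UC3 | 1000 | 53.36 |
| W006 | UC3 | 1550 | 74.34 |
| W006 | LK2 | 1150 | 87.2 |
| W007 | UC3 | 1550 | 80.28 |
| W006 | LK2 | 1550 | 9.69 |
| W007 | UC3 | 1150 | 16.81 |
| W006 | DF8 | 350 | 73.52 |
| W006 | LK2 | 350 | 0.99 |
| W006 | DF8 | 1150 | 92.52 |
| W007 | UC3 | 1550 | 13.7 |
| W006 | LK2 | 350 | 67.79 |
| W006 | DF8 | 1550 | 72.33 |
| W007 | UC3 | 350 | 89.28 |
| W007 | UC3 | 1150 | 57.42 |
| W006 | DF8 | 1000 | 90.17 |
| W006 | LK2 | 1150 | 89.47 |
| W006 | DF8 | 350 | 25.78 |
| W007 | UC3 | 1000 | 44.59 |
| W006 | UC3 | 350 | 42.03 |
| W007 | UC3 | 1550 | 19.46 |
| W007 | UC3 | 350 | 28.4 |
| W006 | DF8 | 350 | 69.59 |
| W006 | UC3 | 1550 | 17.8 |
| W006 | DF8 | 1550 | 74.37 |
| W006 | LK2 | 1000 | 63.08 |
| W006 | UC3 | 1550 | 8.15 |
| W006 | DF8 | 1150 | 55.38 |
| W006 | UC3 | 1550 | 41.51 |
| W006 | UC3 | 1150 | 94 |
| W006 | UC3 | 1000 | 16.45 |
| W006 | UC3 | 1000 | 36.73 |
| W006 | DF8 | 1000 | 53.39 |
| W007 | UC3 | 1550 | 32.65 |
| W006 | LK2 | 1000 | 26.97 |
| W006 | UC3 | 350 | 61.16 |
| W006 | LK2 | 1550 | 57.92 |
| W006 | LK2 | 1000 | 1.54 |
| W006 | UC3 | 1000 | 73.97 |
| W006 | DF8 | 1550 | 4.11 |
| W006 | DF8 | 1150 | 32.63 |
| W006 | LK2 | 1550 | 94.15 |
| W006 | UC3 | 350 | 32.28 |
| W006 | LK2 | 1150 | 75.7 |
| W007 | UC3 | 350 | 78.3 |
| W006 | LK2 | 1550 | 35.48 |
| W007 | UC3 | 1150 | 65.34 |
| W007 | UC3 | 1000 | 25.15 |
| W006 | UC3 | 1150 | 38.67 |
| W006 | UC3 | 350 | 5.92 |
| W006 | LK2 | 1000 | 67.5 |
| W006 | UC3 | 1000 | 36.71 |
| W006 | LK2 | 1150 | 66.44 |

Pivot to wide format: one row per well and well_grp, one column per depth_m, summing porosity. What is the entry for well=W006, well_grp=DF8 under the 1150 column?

247.50

Rows with well=W006, well_grp=DF8 and depth_m=1150: porosity values are 66.97, 92.52, 55.38, 32.63.
66.97 + 92.52 + 55.38 + 32.63 = 247.50.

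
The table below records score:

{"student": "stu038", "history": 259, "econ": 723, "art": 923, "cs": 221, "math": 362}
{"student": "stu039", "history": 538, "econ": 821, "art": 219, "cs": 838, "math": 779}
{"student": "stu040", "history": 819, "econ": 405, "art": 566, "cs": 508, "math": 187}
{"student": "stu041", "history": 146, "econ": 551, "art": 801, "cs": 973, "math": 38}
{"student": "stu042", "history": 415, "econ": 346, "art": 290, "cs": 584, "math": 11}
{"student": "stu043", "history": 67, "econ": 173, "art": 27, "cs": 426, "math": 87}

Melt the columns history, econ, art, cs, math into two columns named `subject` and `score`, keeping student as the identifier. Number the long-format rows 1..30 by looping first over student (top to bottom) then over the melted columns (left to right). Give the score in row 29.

426

30 rows total (6 × 5). Row 29: index ⌊(29-1)/5⌋ = 5 into student → stu043; (29-1) mod 5 = 3 into the melted columns → cs.
So row 29 is (stu043, cs, 426); score = 426.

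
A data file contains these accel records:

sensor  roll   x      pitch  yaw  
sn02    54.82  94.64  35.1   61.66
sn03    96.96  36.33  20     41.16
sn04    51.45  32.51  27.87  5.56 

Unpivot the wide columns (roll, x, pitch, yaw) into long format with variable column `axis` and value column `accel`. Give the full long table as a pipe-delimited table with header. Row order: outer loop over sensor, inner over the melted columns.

| sensor | axis | accel |
| sn02 | roll | 54.82 |
| sn02 | x | 94.64 |
| sn02 | pitch | 35.1 |
| sn02 | yaw | 61.66 |
| sn03 | roll | 96.96 |
| sn03 | x | 36.33 |
| sn03 | pitch | 20 |
| sn03 | yaw | 41.16 |
| sn04 | roll | 51.45 |
| sn04 | x | 32.51 |
| sn04 | pitch | 27.87 |
| sn04 | yaw | 5.56 |

Each (sensor, column) pair becomes one row: 3 × 4 = 12 rows.
For example, (sn02, roll) → accel=54.82.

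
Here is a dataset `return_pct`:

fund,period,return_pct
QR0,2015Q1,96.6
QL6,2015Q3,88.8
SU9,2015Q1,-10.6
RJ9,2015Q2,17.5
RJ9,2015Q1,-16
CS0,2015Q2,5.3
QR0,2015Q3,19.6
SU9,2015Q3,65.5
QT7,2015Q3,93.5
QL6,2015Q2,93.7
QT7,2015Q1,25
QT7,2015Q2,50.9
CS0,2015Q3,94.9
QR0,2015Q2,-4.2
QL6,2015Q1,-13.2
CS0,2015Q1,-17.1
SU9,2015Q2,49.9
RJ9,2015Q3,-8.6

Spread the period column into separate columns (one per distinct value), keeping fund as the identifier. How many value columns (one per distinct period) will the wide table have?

3

3 distinct period values: 2015Q1, 2015Q2, 2015Q3.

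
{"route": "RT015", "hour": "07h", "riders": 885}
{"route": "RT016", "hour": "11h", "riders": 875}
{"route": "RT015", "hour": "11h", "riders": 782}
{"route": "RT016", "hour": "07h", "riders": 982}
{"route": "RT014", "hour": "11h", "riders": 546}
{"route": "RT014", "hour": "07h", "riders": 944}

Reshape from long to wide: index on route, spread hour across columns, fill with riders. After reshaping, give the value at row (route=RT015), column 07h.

Wide layout: rows indexed by route, columns are the 2 distinct hour values (07h, 11h).
Cell (route=RT015, hour=07h) draws from the long row where route=RT015 and hour=07h, which has riders=885.

885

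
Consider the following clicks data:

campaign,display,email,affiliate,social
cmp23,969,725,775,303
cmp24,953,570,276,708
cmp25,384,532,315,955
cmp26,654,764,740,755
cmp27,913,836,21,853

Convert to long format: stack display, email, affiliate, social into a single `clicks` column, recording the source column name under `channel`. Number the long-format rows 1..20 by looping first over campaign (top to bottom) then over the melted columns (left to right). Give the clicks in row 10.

532

20 rows total (5 × 4). Row 10: index ⌊(10-1)/4⌋ = 2 into campaign → cmp25; (10-1) mod 4 = 1 into the melted columns → email.
So row 10 is (cmp25, email, 532); clicks = 532.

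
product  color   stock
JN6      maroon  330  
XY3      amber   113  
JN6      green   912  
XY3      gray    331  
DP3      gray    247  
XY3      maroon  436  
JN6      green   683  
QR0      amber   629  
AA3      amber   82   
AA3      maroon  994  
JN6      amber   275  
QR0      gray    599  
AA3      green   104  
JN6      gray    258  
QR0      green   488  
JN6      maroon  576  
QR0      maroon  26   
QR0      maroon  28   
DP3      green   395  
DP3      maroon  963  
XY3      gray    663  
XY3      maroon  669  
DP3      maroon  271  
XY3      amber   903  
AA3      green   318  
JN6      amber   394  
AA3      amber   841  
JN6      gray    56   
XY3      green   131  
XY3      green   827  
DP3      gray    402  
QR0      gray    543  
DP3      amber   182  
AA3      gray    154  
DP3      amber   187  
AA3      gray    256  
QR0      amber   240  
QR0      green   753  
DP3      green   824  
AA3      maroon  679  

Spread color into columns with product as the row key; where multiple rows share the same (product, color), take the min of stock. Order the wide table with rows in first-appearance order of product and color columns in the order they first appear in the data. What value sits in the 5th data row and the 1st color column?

679

With rows in first-appearance order of product, row 5 is product=AA3. color columns in first-appearance order: maroon, amber, green, gray; column 1 is maroon.
Long rows with product=AA3, color=maroon: min(994, 679) = 679.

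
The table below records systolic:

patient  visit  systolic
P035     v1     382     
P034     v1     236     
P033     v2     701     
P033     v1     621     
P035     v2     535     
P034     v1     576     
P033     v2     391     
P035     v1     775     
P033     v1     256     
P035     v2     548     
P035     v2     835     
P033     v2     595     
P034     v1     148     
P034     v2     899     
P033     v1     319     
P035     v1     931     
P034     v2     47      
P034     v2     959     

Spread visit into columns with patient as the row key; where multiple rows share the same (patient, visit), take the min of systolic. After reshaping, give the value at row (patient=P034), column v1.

Rows with patient=P034 and visit=v1: systolic values are 236, 576, 148.
min(236, 576, 148) = 148.

148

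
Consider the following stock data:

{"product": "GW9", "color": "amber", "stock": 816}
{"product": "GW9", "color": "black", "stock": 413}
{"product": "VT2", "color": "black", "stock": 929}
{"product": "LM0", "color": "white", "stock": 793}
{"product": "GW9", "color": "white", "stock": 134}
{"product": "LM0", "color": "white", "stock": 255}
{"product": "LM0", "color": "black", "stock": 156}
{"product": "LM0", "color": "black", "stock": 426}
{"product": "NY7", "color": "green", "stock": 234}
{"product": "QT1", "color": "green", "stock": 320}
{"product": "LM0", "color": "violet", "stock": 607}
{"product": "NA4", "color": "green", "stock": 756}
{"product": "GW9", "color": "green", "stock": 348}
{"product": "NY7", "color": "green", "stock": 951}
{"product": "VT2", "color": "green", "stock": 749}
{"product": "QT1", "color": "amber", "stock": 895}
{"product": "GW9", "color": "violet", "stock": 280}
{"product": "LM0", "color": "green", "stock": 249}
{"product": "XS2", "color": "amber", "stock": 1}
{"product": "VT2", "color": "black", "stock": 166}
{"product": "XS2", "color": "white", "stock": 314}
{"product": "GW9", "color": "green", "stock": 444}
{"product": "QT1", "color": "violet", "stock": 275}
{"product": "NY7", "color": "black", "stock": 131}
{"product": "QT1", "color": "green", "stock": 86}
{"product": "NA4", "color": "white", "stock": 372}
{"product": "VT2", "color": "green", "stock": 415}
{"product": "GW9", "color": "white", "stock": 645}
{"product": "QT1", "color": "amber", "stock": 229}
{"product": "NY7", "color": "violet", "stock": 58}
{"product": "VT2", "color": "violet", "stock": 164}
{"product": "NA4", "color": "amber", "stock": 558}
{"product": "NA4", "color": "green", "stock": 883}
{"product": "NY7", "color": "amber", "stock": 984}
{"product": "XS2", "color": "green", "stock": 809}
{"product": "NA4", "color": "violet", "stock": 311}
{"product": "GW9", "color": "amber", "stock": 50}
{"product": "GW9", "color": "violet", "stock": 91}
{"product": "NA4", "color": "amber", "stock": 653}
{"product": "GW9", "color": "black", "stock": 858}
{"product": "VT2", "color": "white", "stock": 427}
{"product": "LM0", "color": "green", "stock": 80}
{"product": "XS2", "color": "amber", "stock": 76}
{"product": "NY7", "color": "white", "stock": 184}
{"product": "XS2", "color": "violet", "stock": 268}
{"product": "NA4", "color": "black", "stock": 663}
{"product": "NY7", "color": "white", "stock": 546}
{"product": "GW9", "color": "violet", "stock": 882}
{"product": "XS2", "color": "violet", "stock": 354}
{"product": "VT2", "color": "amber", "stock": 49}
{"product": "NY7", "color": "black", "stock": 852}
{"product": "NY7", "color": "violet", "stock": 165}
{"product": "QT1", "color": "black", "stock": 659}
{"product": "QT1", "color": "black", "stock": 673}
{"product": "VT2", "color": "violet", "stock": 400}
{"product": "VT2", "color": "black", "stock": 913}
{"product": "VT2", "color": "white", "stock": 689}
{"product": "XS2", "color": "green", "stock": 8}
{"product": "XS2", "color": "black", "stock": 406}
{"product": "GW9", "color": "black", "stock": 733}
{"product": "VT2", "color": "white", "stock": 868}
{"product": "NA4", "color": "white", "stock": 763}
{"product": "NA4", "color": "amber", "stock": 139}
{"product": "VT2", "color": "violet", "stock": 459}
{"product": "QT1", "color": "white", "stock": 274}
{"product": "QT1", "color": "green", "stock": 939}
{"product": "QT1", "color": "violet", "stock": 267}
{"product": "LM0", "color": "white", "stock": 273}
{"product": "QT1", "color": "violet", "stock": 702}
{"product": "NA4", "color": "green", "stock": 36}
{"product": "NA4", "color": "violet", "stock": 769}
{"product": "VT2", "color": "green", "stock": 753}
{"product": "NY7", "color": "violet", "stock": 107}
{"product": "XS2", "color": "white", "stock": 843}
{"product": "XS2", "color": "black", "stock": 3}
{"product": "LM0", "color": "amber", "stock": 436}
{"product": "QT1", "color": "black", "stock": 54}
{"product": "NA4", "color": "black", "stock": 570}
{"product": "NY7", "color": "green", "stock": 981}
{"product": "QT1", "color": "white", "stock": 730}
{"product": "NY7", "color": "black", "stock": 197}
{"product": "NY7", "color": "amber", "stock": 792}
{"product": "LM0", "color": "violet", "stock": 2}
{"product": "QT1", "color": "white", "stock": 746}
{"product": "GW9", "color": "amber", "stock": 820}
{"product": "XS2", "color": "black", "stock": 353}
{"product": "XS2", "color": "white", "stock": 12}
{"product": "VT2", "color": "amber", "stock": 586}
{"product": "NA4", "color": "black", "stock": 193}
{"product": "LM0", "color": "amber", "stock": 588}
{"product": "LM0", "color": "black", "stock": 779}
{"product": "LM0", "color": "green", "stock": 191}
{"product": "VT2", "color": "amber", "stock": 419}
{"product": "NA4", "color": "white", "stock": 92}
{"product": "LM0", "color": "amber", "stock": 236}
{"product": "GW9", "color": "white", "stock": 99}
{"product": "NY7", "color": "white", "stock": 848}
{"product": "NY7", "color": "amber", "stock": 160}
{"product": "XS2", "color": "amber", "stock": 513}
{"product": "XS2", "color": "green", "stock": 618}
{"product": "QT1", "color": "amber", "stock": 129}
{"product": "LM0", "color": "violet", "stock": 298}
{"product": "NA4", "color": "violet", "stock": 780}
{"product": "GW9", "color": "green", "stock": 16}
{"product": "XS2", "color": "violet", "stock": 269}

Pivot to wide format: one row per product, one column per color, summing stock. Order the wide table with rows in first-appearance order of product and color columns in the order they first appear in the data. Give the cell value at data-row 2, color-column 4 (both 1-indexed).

1917

With rows in first-appearance order of product, row 2 is product=VT2. color columns in first-appearance order: amber, black, white, green, violet; column 4 is green.
Long rows with product=VT2, color=green: 749 + 415 + 753 = 1917.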